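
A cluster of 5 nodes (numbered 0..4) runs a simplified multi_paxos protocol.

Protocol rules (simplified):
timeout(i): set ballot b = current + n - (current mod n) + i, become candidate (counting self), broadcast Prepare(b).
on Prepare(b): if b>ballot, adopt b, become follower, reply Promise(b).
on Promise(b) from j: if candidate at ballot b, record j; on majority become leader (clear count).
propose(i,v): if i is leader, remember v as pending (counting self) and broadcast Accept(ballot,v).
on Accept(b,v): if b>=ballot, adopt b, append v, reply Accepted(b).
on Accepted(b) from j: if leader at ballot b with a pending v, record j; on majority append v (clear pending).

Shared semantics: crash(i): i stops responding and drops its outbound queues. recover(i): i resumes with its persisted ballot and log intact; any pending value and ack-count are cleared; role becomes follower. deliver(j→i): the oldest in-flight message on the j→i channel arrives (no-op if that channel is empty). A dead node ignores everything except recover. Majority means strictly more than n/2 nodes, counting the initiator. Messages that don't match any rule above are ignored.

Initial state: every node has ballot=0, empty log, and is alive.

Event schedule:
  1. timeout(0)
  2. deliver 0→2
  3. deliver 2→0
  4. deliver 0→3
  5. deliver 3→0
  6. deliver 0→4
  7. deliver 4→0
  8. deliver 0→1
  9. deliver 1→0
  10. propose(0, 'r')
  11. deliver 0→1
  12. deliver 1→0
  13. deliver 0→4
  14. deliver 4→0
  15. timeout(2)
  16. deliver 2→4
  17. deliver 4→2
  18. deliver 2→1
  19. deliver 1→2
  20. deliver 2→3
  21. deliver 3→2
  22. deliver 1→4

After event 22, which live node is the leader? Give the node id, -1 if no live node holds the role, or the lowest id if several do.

0

after 1 — timeout(0): n0:cand/b5/[-]
after 2 — deliver 0→2: n2:foll/b5/[-]
after 3 — deliver 2→0: ·
after 4 — deliver 0→3: n3:foll/b5/[-]
after 5 — deliver 3→0: n0:lead/b5/[-]
after 6 — deliver 0→4: n4:foll/b5/[-]
after 7 — deliver 4→0: ·
after 8 — deliver 0→1: n1:foll/b5/[-]
after 9 — deliver 1→0: ·
after 10 — propose(0,'r'): ·
after 11 — deliver 0→1: n1:foll/b5/[r]
after 12 — deliver 1→0: ·
after 13 — deliver 0→4: n4:foll/b5/[r]
after 14 — deliver 4→0: n0:lead/b5/[r]
after 15 — timeout(2): n2:cand/b12/[-]
after 16 — deliver 2→4: n4:foll/b12/[r]
after 17 — deliver 4→2: ·
after 18 — deliver 2→1: n1:foll/b12/[r]
after 19 — deliver 1→2: n2:lead/b12/[-]
after 20 — deliver 2→3: n3:foll/b12/[-]
after 21 — deliver 3→2: ·
after 22 — deliver 1→4: ·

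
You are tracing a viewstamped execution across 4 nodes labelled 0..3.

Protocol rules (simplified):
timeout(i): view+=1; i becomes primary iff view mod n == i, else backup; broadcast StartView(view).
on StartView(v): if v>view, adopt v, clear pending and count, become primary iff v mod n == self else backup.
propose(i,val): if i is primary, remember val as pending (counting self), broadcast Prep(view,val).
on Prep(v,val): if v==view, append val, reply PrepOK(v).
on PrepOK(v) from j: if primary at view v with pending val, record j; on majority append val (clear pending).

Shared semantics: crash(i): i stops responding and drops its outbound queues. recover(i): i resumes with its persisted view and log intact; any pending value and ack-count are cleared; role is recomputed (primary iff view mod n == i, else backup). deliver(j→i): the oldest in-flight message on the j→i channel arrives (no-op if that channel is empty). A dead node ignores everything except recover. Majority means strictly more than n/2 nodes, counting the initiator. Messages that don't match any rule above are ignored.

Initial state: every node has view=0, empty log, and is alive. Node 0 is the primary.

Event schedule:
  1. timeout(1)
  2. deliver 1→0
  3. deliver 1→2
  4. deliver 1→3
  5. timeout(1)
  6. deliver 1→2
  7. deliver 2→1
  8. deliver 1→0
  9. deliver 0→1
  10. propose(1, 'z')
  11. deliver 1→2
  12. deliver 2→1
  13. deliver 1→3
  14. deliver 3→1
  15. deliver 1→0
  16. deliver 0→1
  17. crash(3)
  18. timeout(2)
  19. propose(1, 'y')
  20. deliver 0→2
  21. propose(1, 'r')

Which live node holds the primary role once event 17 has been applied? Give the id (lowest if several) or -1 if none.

[1] timeout(1) → N1(prim v1 [-])
[2] deliver 1→0 → N0(back v1 [-])
[3] deliver 1→2 → N2(back v1 [-])
[4] deliver 1→3 → N3(back v1 [-])
[5] timeout(1) → N1(back v2 [-])
[6] deliver 1→2 → N2(prim v2 [-])
[7] deliver 2→1 → ∅
[8] deliver 1→0 → N0(back v2 [-])
[9] deliver 0→1 → ∅
[10] propose(1,'z') → ∅
[11] deliver 1→2 → ∅
[12] deliver 2→1 → ∅
[13] deliver 1→3 → N3(back v2 [-])
[14] deliver 3→1 → ∅
[15] deliver 1→0 → ∅
[16] deliver 0→1 → ∅
[17] crash(3) → N3(✗back v2 [-])

2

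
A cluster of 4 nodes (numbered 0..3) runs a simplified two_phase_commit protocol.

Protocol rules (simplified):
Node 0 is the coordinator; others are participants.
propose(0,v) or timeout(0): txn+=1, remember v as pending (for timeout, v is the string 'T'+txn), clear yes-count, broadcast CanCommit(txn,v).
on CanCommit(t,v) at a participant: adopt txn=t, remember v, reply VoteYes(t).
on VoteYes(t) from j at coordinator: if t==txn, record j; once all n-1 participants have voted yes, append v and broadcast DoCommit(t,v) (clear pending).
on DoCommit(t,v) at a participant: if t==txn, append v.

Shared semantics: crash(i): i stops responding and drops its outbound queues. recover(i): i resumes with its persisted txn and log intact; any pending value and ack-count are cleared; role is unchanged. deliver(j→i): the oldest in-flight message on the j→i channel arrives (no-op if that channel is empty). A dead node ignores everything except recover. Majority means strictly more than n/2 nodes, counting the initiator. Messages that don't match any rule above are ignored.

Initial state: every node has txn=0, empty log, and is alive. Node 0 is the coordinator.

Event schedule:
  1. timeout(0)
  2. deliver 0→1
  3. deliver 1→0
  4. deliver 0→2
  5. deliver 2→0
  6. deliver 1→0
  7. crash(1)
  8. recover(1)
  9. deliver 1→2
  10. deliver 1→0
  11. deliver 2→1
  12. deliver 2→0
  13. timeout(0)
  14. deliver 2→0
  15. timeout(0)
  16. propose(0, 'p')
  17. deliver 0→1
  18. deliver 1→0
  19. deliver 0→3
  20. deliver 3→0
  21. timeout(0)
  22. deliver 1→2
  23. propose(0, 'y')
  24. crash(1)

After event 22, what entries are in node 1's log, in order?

e1 timeout(0): 0[coor,t=1,-]
e2 deliver 0→1: 1[part,t=1,-]
e3 deliver 1→0: ·
e4 deliver 0→2: 2[part,t=1,-]
e5 deliver 2→0: ·
e6 deliver 1→0: ·
e7 crash(1): 1[✗part,t=1,-]
e8 recover(1): 1[part,t=1,-]
e9 deliver 1→2: ·
e10 deliver 1→0: ·
e11 deliver 2→1: ·
e12 deliver 2→0: ·
e13 timeout(0): 0[coor,t=2,-]
e14 deliver 2→0: ·
e15 timeout(0): 0[coor,t=3,-]
e16 propose(0,'p'): 0[coor,t=4,-]
e17 deliver 0→1: 1[part,t=2,-]
e18 deliver 1→0: ·
e19 deliver 0→3: 3[part,t=1,-]
e20 deliver 3→0: ·
e21 timeout(0): 0[coor,t=5,-]
e22 deliver 1→2: ·

empty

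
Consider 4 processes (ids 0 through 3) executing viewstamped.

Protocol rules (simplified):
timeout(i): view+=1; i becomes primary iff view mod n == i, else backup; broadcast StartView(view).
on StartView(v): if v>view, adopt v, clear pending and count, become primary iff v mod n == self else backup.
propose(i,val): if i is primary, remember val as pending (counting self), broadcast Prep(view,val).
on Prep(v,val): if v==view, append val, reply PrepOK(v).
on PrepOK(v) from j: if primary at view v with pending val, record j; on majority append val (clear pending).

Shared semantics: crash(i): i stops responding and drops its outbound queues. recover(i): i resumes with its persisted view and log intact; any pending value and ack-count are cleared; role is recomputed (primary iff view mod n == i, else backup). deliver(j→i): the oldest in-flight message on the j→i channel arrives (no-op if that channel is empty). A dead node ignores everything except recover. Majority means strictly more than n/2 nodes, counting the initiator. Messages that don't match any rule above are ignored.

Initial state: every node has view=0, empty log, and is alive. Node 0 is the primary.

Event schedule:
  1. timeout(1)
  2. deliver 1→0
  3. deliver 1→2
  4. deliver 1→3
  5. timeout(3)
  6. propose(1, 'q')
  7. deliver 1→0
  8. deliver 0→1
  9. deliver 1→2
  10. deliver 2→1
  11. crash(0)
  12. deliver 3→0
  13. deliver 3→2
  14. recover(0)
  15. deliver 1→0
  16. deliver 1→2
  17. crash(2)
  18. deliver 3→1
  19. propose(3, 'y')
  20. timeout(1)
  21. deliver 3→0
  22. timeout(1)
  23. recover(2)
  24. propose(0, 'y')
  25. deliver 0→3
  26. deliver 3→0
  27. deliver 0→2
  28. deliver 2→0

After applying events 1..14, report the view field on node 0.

e1 timeout(1): 1[prim,v=1,-]
e2 deliver 1→0: 0[back,v=1,-]
e3 deliver 1→2: 2[back,v=1,-]
e4 deliver 1→3: 3[back,v=1,-]
e5 timeout(3): 3[back,v=2,-]
e6 propose(1,'q'): ·
e7 deliver 1→0: 0[back,v=1,q]
e8 deliver 0→1: ·
e9 deliver 1→2: 2[back,v=1,q]
e10 deliver 2→1: 1[prim,v=1,q]
e11 crash(0): 0[✗back,v=1,q]
e12 deliver 3→0: ·
e13 deliver 3→2: 2[prim,v=2,q]
e14 recover(0): 0[back,v=1,q]

1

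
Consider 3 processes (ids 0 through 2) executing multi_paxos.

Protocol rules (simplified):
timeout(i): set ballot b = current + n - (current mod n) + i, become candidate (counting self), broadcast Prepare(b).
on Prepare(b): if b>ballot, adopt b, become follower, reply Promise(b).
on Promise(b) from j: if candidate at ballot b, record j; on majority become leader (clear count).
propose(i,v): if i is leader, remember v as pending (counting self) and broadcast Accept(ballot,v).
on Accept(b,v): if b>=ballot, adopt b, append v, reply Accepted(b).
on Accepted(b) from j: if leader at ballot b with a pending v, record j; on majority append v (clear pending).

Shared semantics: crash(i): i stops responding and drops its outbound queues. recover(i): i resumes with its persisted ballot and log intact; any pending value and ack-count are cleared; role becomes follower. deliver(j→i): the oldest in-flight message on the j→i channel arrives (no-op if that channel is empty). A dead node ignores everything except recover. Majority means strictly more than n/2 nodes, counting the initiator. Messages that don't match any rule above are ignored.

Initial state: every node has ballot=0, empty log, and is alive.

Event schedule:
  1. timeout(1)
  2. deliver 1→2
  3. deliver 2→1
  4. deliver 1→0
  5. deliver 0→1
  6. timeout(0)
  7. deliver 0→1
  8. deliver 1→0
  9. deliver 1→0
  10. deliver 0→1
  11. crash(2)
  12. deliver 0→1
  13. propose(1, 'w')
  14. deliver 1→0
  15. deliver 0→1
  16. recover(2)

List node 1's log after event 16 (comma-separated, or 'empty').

1. timeout(1):  <1:cand b4 ->
2. deliver 1→2:  <2:foll b4 ->
3. deliver 2→1:  <1:lead b4 ->
4. deliver 1→0:  <0:foll b4 ->
5. deliver 0→1:  nop
6. timeout(0):  <0:cand b6 ->
7. deliver 0→1:  <1:foll b6 ->
8. deliver 1→0:  <0:lead b6 ->
9. deliver 1→0:  nop
10. deliver 0→1:  nop
11. crash(2):  <2:✗foll b4 ->
12. deliver 0→1:  nop
13. propose(1,'w'):  nop
14. deliver 1→0:  nop
15. deliver 0→1:  nop
16. recover(2):  <2:foll b4 ->

empty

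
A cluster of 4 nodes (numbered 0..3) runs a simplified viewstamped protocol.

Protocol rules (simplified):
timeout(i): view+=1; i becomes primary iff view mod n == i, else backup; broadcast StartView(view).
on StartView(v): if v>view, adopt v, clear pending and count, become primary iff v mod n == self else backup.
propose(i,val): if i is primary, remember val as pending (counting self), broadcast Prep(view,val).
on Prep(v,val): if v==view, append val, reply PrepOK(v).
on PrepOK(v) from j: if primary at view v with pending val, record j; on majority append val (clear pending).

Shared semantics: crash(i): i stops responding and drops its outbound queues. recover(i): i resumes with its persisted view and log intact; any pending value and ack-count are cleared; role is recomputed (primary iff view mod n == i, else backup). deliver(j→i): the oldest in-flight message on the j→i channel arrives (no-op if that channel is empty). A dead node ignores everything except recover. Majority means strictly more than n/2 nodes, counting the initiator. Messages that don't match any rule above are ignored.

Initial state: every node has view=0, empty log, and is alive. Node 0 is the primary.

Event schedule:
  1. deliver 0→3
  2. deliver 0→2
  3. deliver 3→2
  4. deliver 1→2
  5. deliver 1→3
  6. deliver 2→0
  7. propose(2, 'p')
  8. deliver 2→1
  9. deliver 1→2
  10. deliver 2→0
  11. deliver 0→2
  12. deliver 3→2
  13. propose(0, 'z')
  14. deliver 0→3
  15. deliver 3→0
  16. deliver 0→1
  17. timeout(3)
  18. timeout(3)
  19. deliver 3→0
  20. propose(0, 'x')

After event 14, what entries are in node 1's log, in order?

1. deliver 0→3:  nop
2. deliver 0→2:  nop
3. deliver 3→2:  nop
4. deliver 1→2:  nop
5. deliver 1→3:  nop
6. deliver 2→0:  nop
7. propose(2,'p'):  nop
8. deliver 2→1:  nop
9. deliver 1→2:  nop
10. deliver 2→0:  nop
11. deliver 0→2:  nop
12. deliver 3→2:  nop
13. propose(0,'z'):  nop
14. deliver 0→3:  <3:back v0 z>

empty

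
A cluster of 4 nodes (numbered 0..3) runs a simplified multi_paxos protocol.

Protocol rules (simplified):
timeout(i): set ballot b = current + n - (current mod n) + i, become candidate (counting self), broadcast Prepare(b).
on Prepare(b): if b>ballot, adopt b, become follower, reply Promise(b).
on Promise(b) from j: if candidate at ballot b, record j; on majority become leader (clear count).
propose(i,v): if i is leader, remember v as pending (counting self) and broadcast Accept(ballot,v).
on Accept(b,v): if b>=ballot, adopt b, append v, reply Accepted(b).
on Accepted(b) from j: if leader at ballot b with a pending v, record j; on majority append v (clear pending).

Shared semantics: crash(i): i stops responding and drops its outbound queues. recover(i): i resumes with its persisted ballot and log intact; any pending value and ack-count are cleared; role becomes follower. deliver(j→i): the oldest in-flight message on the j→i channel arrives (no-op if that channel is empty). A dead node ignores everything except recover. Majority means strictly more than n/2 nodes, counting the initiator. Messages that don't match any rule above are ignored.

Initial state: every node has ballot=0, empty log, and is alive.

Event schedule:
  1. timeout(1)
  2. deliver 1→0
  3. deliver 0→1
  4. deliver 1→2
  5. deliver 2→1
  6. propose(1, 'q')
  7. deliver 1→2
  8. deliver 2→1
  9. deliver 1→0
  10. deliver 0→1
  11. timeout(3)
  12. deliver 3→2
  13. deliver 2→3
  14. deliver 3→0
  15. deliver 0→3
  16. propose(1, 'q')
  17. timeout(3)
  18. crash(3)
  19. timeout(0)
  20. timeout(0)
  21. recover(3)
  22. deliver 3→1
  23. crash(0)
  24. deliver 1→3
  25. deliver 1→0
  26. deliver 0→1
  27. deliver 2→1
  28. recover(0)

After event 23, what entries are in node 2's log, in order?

q

[1] timeout(1) → N1(cand b5 [-])
[2] deliver 1→0 → N0(foll b5 [-])
[3] deliver 0→1 → ∅
[4] deliver 1→2 → N2(foll b5 [-])
[5] deliver 2→1 → N1(lead b5 [-])
[6] propose(1,'q') → ∅
[7] deliver 1→2 → N2(foll b5 [q])
[8] deliver 2→1 → ∅
[9] deliver 1→0 → N0(foll b5 [q])
[10] deliver 0→1 → N1(lead b5 [q])
[11] timeout(3) → N3(cand b7 [-])
[12] deliver 3→2 → N2(foll b7 [q])
[13] deliver 2→3 → ∅
[14] deliver 3→0 → N0(foll b7 [q])
[15] deliver 0→3 → N3(lead b7 [-])
[16] propose(1,'q') → ∅
[17] timeout(3) → N3(cand b11 [-])
[18] crash(3) → N3(✗cand b11 [-])
[19] timeout(0) → N0(cand b8 [q])
[20] timeout(0) → N0(cand b12 [q])
[21] recover(3) → N3(foll b11 [-])
[22] deliver 3→1 → ∅
[23] crash(0) → N0(✗cand b12 [q])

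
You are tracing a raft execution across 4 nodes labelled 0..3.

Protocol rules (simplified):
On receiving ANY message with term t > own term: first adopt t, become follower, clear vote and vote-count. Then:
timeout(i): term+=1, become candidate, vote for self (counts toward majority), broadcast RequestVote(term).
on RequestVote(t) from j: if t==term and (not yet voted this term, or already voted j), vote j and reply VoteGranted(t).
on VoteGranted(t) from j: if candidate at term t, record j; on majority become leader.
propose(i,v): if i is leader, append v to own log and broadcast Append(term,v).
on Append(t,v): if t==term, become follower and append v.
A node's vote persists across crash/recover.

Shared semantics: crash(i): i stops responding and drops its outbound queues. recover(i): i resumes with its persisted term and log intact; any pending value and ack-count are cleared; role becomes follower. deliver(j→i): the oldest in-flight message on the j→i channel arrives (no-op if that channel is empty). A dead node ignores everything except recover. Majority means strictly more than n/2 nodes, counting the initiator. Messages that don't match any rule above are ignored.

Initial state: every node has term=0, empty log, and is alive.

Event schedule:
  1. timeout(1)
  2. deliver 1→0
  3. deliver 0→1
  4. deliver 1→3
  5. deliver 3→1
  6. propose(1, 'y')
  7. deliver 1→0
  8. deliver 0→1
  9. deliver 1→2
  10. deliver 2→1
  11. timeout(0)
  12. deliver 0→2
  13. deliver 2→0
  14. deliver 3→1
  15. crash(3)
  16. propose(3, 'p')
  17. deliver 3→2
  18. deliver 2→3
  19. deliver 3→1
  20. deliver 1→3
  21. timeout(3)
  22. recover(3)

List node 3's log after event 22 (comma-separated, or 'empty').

after 1 — timeout(1): n1:cand/t1/[-]
after 2 — deliver 1→0: n0:foll/t1/[-]
after 3 — deliver 0→1: ·
after 4 — deliver 1→3: n3:foll/t1/[-]
after 5 — deliver 3→1: n1:lead/t1/[-]
after 6 — propose(1,'y'): n1:lead/t1/[y]
after 7 — deliver 1→0: n0:foll/t1/[y]
after 8 — deliver 0→1: ·
after 9 — deliver 1→2: n2:foll/t1/[-]
after 10 — deliver 2→1: ·
after 11 — timeout(0): n0:cand/t2/[y]
after 12 — deliver 0→2: n2:foll/t2/[-]
after 13 — deliver 2→0: ·
after 14 — deliver 3→1: ·
after 15 — crash(3): n3:✗foll/t1/[-]
after 16 — propose(3,'p'): ·
after 17 — deliver 3→2: ·
after 18 — deliver 2→3: ·
after 19 — deliver 3→1: ·
after 20 — deliver 1→3: ·
after 21 — timeout(3): ·
after 22 — recover(3): n3:foll/t1/[-]

empty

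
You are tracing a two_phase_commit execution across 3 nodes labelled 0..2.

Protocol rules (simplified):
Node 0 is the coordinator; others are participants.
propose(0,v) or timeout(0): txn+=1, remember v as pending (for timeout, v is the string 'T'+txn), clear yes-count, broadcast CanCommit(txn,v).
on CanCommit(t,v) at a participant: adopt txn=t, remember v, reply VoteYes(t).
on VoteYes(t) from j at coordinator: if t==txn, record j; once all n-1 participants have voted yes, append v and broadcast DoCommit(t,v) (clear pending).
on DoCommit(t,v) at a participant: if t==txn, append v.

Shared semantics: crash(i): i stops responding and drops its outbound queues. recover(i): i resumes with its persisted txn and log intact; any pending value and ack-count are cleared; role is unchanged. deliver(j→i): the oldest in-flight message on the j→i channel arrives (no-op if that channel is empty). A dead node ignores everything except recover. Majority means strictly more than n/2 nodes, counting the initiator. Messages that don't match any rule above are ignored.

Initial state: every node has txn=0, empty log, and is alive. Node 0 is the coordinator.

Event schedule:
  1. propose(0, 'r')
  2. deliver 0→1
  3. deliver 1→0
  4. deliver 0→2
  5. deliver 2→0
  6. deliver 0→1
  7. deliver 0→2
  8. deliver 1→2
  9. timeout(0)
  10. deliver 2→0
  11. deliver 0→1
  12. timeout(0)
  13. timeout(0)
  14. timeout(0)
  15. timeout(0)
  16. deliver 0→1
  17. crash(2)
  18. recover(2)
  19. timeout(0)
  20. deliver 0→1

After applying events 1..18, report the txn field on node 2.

1

[1] propose(0,'r') → N0(coor t1 [-])
[2] deliver 0→1 → N1(part t1 [-])
[3] deliver 1→0 → ∅
[4] deliver 0→2 → N2(part t1 [-])
[5] deliver 2→0 → N0(coor t1 [r])
[6] deliver 0→1 → N1(part t1 [r])
[7] deliver 0→2 → N2(part t1 [r])
[8] deliver 1→2 → ∅
[9] timeout(0) → N0(coor t2 [r])
[10] deliver 2→0 → ∅
[11] deliver 0→1 → N1(part t2 [r])
[12] timeout(0) → N0(coor t3 [r])
[13] timeout(0) → N0(coor t4 [r])
[14] timeout(0) → N0(coor t5 [r])
[15] timeout(0) → N0(coor t6 [r])
[16] deliver 0→1 → N1(part t3 [r])
[17] crash(2) → N2(✗part t1 [r])
[18] recover(2) → N2(part t1 [r])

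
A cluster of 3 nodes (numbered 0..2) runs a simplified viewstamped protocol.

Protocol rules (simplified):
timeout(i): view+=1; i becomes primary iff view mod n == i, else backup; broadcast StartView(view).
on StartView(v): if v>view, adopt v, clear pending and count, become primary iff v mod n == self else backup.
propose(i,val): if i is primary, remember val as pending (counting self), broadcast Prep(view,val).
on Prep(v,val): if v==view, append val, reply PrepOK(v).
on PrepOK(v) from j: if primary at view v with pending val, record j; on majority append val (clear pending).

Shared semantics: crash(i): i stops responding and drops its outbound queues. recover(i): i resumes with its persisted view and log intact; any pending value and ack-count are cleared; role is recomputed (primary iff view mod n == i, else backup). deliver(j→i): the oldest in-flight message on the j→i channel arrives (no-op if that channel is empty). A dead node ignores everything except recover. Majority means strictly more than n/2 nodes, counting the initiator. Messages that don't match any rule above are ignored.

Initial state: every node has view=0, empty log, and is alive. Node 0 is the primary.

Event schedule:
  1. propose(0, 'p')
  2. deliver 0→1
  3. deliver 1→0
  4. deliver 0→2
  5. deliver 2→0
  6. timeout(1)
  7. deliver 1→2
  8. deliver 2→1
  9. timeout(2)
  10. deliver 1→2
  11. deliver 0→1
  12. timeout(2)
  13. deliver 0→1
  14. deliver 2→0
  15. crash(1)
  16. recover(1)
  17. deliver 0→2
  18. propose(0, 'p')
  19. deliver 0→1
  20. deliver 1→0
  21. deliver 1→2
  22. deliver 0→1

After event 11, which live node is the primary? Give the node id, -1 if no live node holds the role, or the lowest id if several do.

1. propose(0,'p'):  nop
2. deliver 0→1:  <1:back v0 p>
3. deliver 1→0:  <0:prim v0 p>
4. deliver 0→2:  <2:back v0 p>
5. deliver 2→0:  nop
6. timeout(1):  <1:prim v1 p>
7. deliver 1→2:  <2:back v1 p>
8. deliver 2→1:  nop
9. timeout(2):  <2:prim v2 p>
10. deliver 1→2:  nop
11. deliver 0→1:  nop

0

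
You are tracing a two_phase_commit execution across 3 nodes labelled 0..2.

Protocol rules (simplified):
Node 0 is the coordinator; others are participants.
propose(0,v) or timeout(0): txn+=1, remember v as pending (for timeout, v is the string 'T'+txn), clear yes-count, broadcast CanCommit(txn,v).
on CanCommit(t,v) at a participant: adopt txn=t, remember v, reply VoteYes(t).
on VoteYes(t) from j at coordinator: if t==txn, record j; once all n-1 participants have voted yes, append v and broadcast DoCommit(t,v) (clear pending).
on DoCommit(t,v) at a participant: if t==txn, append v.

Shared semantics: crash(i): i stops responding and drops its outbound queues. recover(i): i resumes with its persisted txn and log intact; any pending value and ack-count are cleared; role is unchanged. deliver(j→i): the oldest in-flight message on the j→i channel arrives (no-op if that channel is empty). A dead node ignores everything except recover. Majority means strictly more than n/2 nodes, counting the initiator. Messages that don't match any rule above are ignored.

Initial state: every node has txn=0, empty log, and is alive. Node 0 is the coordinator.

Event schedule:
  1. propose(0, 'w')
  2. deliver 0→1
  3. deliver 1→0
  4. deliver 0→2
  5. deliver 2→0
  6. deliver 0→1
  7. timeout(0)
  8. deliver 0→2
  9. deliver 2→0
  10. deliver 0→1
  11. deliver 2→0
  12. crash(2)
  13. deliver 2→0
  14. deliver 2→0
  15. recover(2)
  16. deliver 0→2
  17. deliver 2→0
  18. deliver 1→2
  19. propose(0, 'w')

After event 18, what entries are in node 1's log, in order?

w

1. propose(0,'w'):  <0:coor t1 ->
2. deliver 0→1:  <1:part t1 ->
3. deliver 1→0:  nop
4. deliver 0→2:  <2:part t1 ->
5. deliver 2→0:  <0:coor t1 w>
6. deliver 0→1:  <1:part t1 w>
7. timeout(0):  <0:coor t2 w>
8. deliver 0→2:  <2:part t1 w>
9. deliver 2→0:  nop
10. deliver 0→1:  <1:part t2 w>
11. deliver 2→0:  nop
12. crash(2):  <2:✗part t1 w>
13. deliver 2→0:  nop
14. deliver 2→0:  nop
15. recover(2):  <2:part t1 w>
16. deliver 0→2:  <2:part t2 w>
17. deliver 2→0:  nop
18. deliver 1→2:  nop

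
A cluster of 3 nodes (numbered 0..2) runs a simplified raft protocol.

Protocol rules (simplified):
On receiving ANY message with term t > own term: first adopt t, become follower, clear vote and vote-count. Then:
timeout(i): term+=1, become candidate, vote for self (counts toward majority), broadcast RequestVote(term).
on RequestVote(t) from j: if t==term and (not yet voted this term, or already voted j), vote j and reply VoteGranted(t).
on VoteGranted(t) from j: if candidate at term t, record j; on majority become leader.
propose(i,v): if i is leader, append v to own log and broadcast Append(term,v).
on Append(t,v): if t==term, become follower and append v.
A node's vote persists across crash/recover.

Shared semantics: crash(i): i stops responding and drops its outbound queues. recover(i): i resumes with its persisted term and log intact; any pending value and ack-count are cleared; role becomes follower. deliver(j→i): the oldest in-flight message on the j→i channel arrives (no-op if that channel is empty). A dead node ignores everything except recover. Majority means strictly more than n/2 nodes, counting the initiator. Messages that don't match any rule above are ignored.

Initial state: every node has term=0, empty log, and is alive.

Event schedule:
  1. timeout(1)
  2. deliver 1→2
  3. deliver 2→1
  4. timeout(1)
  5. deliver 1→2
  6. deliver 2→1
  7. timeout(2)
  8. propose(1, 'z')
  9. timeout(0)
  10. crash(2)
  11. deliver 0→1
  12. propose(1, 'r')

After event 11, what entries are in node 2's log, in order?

empty

after 1 — timeout(1): n1:cand/t1/[-]
after 2 — deliver 1→2: n2:foll/t1/[-]
after 3 — deliver 2→1: n1:lead/t1/[-]
after 4 — timeout(1): n1:cand/t2/[-]
after 5 — deliver 1→2: n2:foll/t2/[-]
after 6 — deliver 2→1: n1:lead/t2/[-]
after 7 — timeout(2): n2:cand/t3/[-]
after 8 — propose(1,'z'): n1:lead/t2/[z]
after 9 — timeout(0): n0:cand/t1/[-]
after 10 — crash(2): n2:✗cand/t3/[-]
after 11 — deliver 0→1: ·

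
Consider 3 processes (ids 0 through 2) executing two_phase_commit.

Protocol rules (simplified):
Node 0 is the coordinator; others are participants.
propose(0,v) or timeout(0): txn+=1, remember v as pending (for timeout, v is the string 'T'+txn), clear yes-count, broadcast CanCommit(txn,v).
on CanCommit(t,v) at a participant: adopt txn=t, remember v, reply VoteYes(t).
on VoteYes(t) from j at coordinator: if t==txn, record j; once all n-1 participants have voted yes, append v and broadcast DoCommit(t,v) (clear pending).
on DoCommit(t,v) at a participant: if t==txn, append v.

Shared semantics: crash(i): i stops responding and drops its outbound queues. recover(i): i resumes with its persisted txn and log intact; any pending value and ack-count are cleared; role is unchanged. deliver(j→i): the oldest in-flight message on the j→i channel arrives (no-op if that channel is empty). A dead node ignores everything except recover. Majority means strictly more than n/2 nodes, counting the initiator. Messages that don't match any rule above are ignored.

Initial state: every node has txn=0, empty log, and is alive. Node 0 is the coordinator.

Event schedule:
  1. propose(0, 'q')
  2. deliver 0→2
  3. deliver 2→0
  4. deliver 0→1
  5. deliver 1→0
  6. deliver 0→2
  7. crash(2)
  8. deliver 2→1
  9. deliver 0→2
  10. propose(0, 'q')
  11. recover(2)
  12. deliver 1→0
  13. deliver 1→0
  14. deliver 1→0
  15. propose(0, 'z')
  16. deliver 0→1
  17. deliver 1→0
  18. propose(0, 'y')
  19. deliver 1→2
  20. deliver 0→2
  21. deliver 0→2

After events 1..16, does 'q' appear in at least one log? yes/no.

yes

[1] propose(0,'q') → N0(coor t1 [-])
[2] deliver 0→2 → N2(part t1 [-])
[3] deliver 2→0 → ∅
[4] deliver 0→1 → N1(part t1 [-])
[5] deliver 1→0 → N0(coor t1 [q])
[6] deliver 0→2 → N2(part t1 [q])
[7] crash(2) → N2(✗part t1 [q])
[8] deliver 2→1 → ∅
[9] deliver 0→2 → ∅
[10] propose(0,'q') → N0(coor t2 [q])
[11] recover(2) → N2(part t1 [q])
[12] deliver 1→0 → ∅
[13] deliver 1→0 → ∅
[14] deliver 1→0 → ∅
[15] propose(0,'z') → N0(coor t3 [q])
[16] deliver 0→1 → N1(part t1 [q])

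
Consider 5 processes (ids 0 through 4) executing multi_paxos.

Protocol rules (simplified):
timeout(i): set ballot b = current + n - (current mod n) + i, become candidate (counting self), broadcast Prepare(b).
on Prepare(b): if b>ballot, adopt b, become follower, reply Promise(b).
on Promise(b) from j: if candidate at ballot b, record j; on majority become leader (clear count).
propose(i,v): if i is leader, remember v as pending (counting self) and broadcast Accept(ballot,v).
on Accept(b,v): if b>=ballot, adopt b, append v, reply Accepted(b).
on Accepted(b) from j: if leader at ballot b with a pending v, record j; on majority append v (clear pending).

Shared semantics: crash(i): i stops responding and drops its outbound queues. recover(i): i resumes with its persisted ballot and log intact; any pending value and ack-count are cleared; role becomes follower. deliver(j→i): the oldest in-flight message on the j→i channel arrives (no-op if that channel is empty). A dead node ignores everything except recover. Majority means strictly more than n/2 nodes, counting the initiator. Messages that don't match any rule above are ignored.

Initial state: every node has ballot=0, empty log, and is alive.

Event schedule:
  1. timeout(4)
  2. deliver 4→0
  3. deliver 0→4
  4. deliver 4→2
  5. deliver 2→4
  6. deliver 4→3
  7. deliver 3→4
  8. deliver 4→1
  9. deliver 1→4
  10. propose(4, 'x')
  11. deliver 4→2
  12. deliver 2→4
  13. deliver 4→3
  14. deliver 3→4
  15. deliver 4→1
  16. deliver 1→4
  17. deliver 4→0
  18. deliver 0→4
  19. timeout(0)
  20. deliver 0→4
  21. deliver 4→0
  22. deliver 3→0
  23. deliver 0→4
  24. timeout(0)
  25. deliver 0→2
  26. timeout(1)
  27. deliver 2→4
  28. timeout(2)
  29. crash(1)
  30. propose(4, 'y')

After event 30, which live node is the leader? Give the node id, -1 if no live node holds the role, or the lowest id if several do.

1. timeout(4):  <4:cand b9 ->
2. deliver 4→0:  <0:foll b9 ->
3. deliver 0→4:  nop
4. deliver 4→2:  <2:foll b9 ->
5. deliver 2→4:  <4:lead b9 ->
6. deliver 4→3:  <3:foll b9 ->
7. deliver 3→4:  nop
8. deliver 4→1:  <1:foll b9 ->
9. deliver 1→4:  nop
10. propose(4,'x'):  nop
11. deliver 4→2:  <2:foll b9 x>
12. deliver 2→4:  nop
13. deliver 4→3:  <3:foll b9 x>
14. deliver 3→4:  <4:lead b9 x>
15. deliver 4→1:  <1:foll b9 x>
16. deliver 1→4:  nop
17. deliver 4→0:  <0:foll b9 x>
18. deliver 0→4:  nop
19. timeout(0):  <0:cand b10 x>
20. deliver 0→4:  <4:foll b10 x>
21. deliver 4→0:  nop
22. deliver 3→0:  nop
23. deliver 0→4:  nop
24. timeout(0):  <0:cand b15 x>
25. deliver 0→2:  <2:foll b10 x>
26. timeout(1):  <1:cand b11 x>
27. deliver 2→4:  nop
28. timeout(2):  <2:cand b17 x>
29. crash(1):  <1:✗cand b11 x>
30. propose(4,'y'):  nop

-1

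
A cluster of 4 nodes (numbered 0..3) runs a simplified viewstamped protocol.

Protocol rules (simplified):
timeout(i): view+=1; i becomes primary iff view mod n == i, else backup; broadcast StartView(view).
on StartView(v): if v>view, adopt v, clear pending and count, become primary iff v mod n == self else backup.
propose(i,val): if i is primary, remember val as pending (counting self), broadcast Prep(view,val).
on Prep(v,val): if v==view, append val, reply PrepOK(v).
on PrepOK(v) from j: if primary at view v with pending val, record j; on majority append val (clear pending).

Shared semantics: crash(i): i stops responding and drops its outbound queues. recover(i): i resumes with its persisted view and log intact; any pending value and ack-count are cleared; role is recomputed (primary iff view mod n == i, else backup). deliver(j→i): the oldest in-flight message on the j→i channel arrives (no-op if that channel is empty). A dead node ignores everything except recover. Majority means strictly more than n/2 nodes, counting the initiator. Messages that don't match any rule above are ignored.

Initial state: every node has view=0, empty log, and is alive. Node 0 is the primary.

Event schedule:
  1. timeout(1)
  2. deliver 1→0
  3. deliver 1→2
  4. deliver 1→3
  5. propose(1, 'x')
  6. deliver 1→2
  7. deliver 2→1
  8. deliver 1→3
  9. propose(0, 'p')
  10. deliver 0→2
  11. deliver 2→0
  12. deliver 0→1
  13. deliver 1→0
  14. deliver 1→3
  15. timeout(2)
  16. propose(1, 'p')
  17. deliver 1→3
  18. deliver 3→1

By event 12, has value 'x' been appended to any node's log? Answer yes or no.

e1 timeout(1): 1[prim,v=1,-]
e2 deliver 1→0: 0[back,v=1,-]
e3 deliver 1→2: 2[back,v=1,-]
e4 deliver 1→3: 3[back,v=1,-]
e5 propose(1,'x'): ·
e6 deliver 1→2: 2[back,v=1,x]
e7 deliver 2→1: ·
e8 deliver 1→3: 3[back,v=1,x]
e9 propose(0,'p'): ·
e10 deliver 0→2: ·
e11 deliver 2→0: ·
e12 deliver 0→1: ·

yes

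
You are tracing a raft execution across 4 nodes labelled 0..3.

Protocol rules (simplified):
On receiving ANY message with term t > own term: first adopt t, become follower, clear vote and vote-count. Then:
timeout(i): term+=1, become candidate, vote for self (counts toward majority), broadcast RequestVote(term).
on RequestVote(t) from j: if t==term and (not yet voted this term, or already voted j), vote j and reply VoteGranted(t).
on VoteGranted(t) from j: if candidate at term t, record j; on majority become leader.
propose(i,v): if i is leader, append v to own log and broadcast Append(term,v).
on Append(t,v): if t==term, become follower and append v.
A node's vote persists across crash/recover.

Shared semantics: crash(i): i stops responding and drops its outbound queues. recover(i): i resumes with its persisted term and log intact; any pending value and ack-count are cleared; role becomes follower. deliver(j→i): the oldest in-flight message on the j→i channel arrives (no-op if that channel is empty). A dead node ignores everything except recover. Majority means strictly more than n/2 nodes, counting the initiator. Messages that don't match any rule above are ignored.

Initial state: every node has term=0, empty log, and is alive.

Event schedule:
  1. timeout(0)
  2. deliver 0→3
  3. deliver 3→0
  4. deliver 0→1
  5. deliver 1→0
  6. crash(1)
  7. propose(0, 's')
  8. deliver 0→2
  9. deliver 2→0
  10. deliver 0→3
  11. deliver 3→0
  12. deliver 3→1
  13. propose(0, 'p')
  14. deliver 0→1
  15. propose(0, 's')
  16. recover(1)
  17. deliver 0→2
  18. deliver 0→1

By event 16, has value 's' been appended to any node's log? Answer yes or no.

yes

after 1 — timeout(0): n0:cand/t1/[-]
after 2 — deliver 0→3: n3:foll/t1/[-]
after 3 — deliver 3→0: ·
after 4 — deliver 0→1: n1:foll/t1/[-]
after 5 — deliver 1→0: n0:lead/t1/[-]
after 6 — crash(1): n1:✗foll/t1/[-]
after 7 — propose(0,'s'): n0:lead/t1/[s]
after 8 — deliver 0→2: n2:foll/t1/[-]
after 9 — deliver 2→0: ·
after 10 — deliver 0→3: n3:foll/t1/[s]
after 11 — deliver 3→0: ·
after 12 — deliver 3→1: ·
after 13 — propose(0,'p'): n0:lead/t1/[s,p]
after 14 — deliver 0→1: ·
after 15 — propose(0,'s'): n0:lead/t1/[s,p,s]
after 16 — recover(1): n1:foll/t1/[-]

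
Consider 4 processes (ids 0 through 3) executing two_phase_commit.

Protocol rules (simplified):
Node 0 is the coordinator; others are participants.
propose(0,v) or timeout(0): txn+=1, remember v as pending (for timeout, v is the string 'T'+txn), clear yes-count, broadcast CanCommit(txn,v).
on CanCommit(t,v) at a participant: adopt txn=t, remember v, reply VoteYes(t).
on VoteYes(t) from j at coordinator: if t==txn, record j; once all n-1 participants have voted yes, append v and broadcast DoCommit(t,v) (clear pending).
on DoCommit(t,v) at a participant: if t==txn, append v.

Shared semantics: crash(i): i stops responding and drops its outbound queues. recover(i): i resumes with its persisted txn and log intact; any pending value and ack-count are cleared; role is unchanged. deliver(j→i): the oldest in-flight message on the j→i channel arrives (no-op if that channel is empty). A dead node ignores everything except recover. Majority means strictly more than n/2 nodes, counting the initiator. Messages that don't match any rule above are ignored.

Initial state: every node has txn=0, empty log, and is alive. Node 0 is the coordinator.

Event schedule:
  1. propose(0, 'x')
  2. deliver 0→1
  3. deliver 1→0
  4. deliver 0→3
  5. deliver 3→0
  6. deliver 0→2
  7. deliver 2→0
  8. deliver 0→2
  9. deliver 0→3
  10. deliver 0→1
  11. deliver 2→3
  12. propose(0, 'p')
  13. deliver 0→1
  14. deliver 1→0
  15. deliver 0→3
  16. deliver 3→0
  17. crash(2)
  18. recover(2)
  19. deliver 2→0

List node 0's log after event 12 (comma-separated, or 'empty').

x

e1 propose(0,'x'): 0[coor,t=1,-]
e2 deliver 0→1: 1[part,t=1,-]
e3 deliver 1→0: ·
e4 deliver 0→3: 3[part,t=1,-]
e5 deliver 3→0: ·
e6 deliver 0→2: 2[part,t=1,-]
e7 deliver 2→0: 0[coor,t=1,x]
e8 deliver 0→2: 2[part,t=1,x]
e9 deliver 0→3: 3[part,t=1,x]
e10 deliver 0→1: 1[part,t=1,x]
e11 deliver 2→3: ·
e12 propose(0,'p'): 0[coor,t=2,x]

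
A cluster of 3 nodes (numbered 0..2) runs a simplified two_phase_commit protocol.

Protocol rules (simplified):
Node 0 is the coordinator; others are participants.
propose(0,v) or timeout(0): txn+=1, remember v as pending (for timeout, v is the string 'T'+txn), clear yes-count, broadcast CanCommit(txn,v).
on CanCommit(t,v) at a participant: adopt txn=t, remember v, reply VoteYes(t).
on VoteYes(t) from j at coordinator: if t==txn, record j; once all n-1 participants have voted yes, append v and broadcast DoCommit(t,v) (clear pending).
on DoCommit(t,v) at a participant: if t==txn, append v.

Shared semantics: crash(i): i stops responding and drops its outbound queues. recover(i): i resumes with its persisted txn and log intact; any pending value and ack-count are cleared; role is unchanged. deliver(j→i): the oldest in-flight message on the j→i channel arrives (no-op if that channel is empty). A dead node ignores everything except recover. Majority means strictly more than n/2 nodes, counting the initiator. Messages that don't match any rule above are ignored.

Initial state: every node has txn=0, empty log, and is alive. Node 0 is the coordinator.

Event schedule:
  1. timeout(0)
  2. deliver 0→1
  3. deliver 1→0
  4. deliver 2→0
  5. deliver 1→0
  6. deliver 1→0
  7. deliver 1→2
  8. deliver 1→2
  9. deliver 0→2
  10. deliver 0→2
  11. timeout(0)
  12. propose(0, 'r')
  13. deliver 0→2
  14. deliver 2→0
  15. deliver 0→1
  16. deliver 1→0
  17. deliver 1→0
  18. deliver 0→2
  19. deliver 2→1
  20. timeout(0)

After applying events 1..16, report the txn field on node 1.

1. timeout(0):  <0:coor t1 ->
2. deliver 0→1:  <1:part t1 ->
3. deliver 1→0:  nop
4. deliver 2→0:  nop
5. deliver 1→0:  nop
6. deliver 1→0:  nop
7. deliver 1→2:  nop
8. deliver 1→2:  nop
9. deliver 0→2:  <2:part t1 ->
10. deliver 0→2:  nop
11. timeout(0):  <0:coor t2 ->
12. propose(0,'r'):  <0:coor t3 ->
13. deliver 0→2:  <2:part t2 ->
14. deliver 2→0:  nop
15. deliver 0→1:  <1:part t2 ->
16. deliver 1→0:  nop

2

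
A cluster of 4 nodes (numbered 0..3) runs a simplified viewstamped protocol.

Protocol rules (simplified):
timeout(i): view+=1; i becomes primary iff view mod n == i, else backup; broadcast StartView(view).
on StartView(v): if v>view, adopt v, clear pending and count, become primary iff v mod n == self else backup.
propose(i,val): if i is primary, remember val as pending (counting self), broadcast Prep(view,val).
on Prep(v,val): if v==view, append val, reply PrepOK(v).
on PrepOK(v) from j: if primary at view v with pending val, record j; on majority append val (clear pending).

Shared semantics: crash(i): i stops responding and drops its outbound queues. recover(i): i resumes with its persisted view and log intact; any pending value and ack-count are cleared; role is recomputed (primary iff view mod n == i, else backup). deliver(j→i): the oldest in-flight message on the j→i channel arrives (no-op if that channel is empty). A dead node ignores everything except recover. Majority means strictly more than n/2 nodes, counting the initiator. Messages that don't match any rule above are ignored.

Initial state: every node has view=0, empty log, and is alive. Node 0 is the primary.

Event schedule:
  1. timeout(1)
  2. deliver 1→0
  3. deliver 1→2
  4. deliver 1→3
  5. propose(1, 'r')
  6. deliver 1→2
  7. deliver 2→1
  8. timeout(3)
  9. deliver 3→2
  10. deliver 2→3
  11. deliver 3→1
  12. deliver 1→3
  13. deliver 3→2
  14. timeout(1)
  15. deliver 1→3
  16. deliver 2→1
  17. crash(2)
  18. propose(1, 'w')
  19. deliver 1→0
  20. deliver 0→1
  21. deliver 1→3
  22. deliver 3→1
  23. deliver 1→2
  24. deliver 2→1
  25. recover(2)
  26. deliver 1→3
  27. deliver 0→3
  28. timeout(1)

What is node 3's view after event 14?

2

step 1 timeout(1): 1={prim,v=1,log=-}
step 2 deliver 1→0: 0={back,v=1,log=-}
step 3 deliver 1→2: 2={back,v=1,log=-}
step 4 deliver 1→3: 3={back,v=1,log=-}
step 5 propose(1,'r'): —
step 6 deliver 1→2: 2={back,v=1,log=r}
step 7 deliver 2→1: —
step 8 timeout(3): 3={back,v=2,log=-}
step 9 deliver 3→2: 2={prim,v=2,log=r}
step 10 deliver 2→3: —
step 11 deliver 3→1: 1={back,v=2,log=-}
step 12 deliver 1→3: —
step 13 deliver 3→2: —
step 14 timeout(1): 1={back,v=3,log=-}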